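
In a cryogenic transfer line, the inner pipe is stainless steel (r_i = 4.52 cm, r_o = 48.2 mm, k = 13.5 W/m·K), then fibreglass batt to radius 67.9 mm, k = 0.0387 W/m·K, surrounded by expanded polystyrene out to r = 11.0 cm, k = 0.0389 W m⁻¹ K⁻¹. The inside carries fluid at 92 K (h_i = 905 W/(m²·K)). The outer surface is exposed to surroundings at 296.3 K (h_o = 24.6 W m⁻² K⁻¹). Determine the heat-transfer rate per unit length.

Q' = 59.3 W/m

Treat each layer as a resistance in series:
  R'_conv,in = 1/(2πr h) = 1/(2π·0.0452·905) = 0.003891 m·K/W
  R'_stainless steel = ln(0.0482/0.0452)/(2πk) = 0.06426/(2π·13.5) = 7.576×10^-4 m·K/W
  R'_fibreglass batt = ln(0.0679/0.0482)/(2πk) = 0.3427/(2π·0.0387) = 1.409 m·K/W
  R'_expanded polystyrene = ln(0.110/0.0679)/(2πk) = 0.4824/(2π·0.0389) = 1.974 m·K/W
  R'_conv,out = 1/(2πr h) = 1/(2π·0.110·24.6) = 0.05882 m·K/W
ΣR = 0.003891 + 7.576×10^-4 + 1.409 + 1.974 + 0.05882 = 3.446 m·K/W
Q' = ΔT/ΣR = (92 K − 296.3 K)/3.446 = -59.3 W/m
(Negative Q' ⇒ heat flows inward; heat gain = 59.3 W/m.)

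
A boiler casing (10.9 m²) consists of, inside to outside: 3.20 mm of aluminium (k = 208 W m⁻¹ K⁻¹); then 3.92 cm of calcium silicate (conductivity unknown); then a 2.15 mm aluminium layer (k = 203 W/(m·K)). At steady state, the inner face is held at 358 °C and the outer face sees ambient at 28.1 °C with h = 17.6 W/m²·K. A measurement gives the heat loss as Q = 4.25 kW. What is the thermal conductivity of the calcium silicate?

k = 0.0497 W/m·K

ΣR = ΔT/Q = |358 − 28.1|/4250 = 0.07762 K/W
Known resistances:
  R_aluminium = L/(kA) = 0.00320/(208·10.9) = 1.411×10^-6 K/W
  R_aluminium = L/(kA) = 0.00215/(203·10.9) = 9.717×10^-7 K/W
  R_conv,out = 1/(hA) = 1/(17.6·10.9) = 0.005213 K/W
R_calcium silicate = ΣR − ΣR_known = 0.07762 − 0.005215 = 0.07240 K/W
L/(kA) = 0.07240 ⇒ k = 0.0392/(0.07240·10.9) = 0.0497 W/m·K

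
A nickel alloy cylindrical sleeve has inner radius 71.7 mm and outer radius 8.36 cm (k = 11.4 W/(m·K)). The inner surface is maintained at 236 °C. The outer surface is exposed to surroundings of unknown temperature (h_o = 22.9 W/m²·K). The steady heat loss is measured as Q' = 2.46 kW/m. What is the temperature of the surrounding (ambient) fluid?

T_out = 26.2 °C

Series resistances:
  R'_nickel alloy = ln(0.0836/0.0717)/(2πk) = 0.1536/(2π·11.4) = 0.002144 m·K/W
  R'_conv,out = 1/(2πr h) = 1/(2π·0.0836·22.9) = 0.08313 m·K/W
ΣR = 0.08528 m·K/W
ΔT = Q'·ΣR = 2460 × 0.08528 = 209.8 K
Heat flows outward, so T_out = T_in − ΔT = 236 − 209.8 = 26.2 °C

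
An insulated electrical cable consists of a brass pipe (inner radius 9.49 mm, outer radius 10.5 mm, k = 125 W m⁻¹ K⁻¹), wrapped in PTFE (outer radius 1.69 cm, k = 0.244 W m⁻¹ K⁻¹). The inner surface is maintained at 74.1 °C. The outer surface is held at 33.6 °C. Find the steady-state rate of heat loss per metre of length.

Q' = 130 W/m

Resistance network (inner→outer):
  R'_brass = ln(0.0105/0.00949)/(2πk) = 0.1011/(2π·125) = 1.288×10^-4 m·K/W
  R'_PTFE = ln(0.0169/0.0105)/(2πk) = 0.4759/(2π·0.244) = 0.3104 m·K/W
ΣR = 1.288×10^-4 + 0.3104 = 0.3105 m·K/W
Q' = ΔT/ΣR = (74.1 °C − 33.6 °C)/0.3105 = 130 W/m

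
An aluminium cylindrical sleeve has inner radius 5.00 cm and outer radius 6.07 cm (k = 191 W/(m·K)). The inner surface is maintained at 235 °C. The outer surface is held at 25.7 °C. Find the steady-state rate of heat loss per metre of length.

Q' = 1.30×10^6 W/m

Q' = 2πk·ΔT/ln(r₂/r₁) = 2π × 191 × 209.3 / ln(0.0607/0.0500) = 1.30×10^6 W/m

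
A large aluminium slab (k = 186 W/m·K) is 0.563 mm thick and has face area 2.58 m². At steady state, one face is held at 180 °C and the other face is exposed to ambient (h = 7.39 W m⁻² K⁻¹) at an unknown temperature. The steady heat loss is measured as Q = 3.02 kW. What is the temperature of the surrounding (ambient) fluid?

Sum the resistances:
  R_aluminium = L/(kA) = 5.63×10^-4/(186·2.58) = 1.173×10^-6 K/W
  R_conv,out = 1/(hA) = 1/(7.39·2.58) = 0.05245 K/W
ΣR = 0.05245 K/W
ΔT = Q·ΣR = 3020 × 0.05245 = 158.4 K
Heat flows outward, so T_out = T_in − ΔT = 180 − 158.4 = 21.6 °C

T_out = 21.6 °C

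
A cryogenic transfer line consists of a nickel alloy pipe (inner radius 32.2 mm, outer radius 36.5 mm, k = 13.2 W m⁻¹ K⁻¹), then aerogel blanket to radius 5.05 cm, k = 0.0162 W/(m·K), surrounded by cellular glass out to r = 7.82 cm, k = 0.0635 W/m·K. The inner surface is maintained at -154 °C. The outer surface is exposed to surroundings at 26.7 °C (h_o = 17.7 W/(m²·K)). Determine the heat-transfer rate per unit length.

Resistance network (inner→outer):
  R'_nickel alloy = ln(0.0365/0.0322)/(2πk) = 0.1253/(2π·13.2) = 0.001511 m·K/W
  R'_aerogel blanket = ln(0.0505/0.0365)/(2πk) = 0.3247/(2π·0.0162) = 3.190 m·K/W
  R'_cellular glass = ln(0.0782/0.0505)/(2πk) = 0.4373/(2π·0.0635) = 1.096 m·K/W
  R'_conv,out = 1/(2πr h) = 1/(2π·0.0782·17.7) = 0.1150 m·K/W
ΣR = 0.001511 + 3.190 + 1.096 + 0.1150 = 4.403 m·K/W
Q' = ΔT/ΣR = (-154 °C − 26.7 °C)/4.403 = -41.0 W/m
(Negative Q' ⇒ heat flows inward; heat gain = 41.0 W/m.)

Q' = 41.0 W/m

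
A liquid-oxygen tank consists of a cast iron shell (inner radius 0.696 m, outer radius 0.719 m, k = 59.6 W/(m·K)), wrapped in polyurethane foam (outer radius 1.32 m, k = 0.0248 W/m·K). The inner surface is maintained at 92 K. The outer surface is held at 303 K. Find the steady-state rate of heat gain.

Q = 104 W

Treat each layer as a resistance in series:
  R_cast iron = (1/0.696 − 1/0.719)/(4πk) = 0.04596/(4π·59.6) = 6.137×10^-5 K/W
  R_polyurethane foam = (1/0.719 − 1/1.32)/(4πk) = 0.6332/(4π·0.0248) = 2.032 K/W
ΣR = 6.137×10^-5 + 2.032 = 2.032 K/W
Q = ΔT/ΣR = (92 K − 303 K)/2.032 = -104 W
(Negative Q ⇒ heat flows inward; heat gain = 104 W.)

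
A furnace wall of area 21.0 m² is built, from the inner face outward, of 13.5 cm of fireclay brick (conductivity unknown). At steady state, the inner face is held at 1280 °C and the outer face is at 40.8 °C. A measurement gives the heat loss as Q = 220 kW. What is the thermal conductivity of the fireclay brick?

k = 1.14 W/m·K

ΣR = ΔT/Q = |1280 − 40.8|/2.20×10^5 = 0.005633 K/W
L/(kA) = 0.005633 ⇒ k = 0.135/(0.005633·21.0) = 1.14 W/m·K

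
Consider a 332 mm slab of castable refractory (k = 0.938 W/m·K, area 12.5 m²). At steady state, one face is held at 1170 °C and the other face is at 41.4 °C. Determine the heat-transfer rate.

Q = kA·ΔT/L = 0.938 × 12.5 × |1170 °C − 41.4 °C| / 0.332 = 39900 W

Q = 39900 W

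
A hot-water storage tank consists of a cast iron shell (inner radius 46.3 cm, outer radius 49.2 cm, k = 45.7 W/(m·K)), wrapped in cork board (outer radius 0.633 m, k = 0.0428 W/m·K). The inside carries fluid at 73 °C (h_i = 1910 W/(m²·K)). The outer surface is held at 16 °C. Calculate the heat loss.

Series thermal resistances, inner to outer:
  R_conv,in = 1/(4πr²h) = 1/(4π·0.463²·1910) = 1.944×10^-4 K/W
  R_cast iron = (1/0.463 − 1/0.492)/(4πk) = 0.1273/(4π·45.7) = 2.217×10^-4 K/W
  R_cork board = (1/0.492 − 1/0.633)/(4πk) = 0.4527/(4π·0.0428) = 0.8418 K/W
ΣR = 1.944×10^-4 + 2.217×10^-4 + 0.8418 = 0.8422 K/W
Q = ΔT/ΣR = (73 °C − 16 °C)/0.8422 = 67.7 W

Q = 67.7 W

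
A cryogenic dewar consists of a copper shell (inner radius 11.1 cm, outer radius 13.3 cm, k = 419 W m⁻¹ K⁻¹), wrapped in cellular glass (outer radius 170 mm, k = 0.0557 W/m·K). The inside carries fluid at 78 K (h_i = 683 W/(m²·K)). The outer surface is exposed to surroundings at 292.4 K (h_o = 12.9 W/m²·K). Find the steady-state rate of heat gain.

Q = 83.7 W

Treat each layer as a resistance in series:
  R_conv,in = 1/(4πr²h) = 1/(4π·0.111²·683) = 0.009456 K/W
  R_copper = (1/0.111 − 1/0.133)/(4πk) = 1.490/(4π·419) = 2.830×10^-4 K/W
  R_cellular glass = (1/0.133 − 1/0.170)/(4πk) = 1.636/(4π·0.0557) = 2.338 K/W
  R_conv,out = 1/(4πr²h) = 1/(4π·0.170²·12.9) = 0.2135 K/W
ΣR = 0.009456 + 2.830×10^-4 + 2.338 + 0.2135 = 2.561 K/W
Q = ΔT/ΣR = (78 K − 292.4 K)/2.561 = -83.7 W
(Negative Q ⇒ heat flows inward; heat gain = 83.7 W.)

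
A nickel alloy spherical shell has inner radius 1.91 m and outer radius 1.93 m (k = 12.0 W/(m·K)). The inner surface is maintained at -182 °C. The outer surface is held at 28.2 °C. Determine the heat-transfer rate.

Q = 5840 kW

Q = 4πk·ΔT/(1/r₁ − 1/r₂) = 4π × 12.0 × 210.2 / (1/1.91 − 1/1.93) = 5.84×10^6 W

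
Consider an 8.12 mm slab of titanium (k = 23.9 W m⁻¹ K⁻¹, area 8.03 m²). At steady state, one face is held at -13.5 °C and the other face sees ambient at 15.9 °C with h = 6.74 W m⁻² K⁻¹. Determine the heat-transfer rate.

Series thermal resistances, inner to outer:
  R_titanium = L/(kA) = 0.00812/(23.9·8.03) = 4.231×10^-5 K/W
  R_conv,out = 1/(hA) = 1/(6.74·8.03) = 0.01848 K/W
ΣR = 4.231×10^-5 + 0.01848 = 0.01852 K/W
Q = ΔT/ΣR = (-13.5 °C − 15.9 °C)/0.01852 = -1590 W
(Negative Q ⇒ heat flows inward; heat gain = 1590 W.)

Q = 1590 W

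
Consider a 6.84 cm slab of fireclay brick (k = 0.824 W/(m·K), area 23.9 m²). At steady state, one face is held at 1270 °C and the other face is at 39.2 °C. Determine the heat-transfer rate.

Q = 354 kW

Q = kA·ΔT/L = 0.824 × 23.9 × |1270 °C − 39.2 °C| / 0.0684 = 3.54×10^5 W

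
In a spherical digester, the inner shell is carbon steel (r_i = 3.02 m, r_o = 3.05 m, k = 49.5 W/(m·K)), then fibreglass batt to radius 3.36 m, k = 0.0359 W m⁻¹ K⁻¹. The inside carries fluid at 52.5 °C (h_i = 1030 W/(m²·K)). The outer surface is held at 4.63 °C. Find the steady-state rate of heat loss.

Q = 714 W

Resistance network (inner→outer):
  R_conv,in = 1/(4πr²h) = 1/(4π·3.02²·1030) = 8.471×10^-6 K/W
  R_carbon steel = (1/3.02 − 1/3.05)/(4πk) = 0.003257/(4π·49.5) = 5.236×10^-6 K/W
  R_fibreglass batt = (1/3.05 − 1/3.36)/(4πk) = 0.03025/(4π·0.0359) = 0.06705 K/W
ΣR = 8.471×10^-6 + 5.236×10^-6 + 0.06705 = 0.06706 K/W
Q = ΔT/ΣR = (52.5 °C − 4.63 °C)/0.06706 = 714 W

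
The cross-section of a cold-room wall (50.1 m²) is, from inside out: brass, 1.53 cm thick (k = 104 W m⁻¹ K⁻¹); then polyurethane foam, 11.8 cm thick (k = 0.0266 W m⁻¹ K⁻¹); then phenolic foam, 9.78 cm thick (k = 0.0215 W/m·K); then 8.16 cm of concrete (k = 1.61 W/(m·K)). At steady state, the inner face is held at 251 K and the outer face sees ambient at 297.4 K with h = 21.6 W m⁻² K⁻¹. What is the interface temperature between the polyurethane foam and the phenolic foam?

T = 273.66 K

Treat each layer as a resistance in series:
  R_brass = L/(kA) = 0.0153/(104·50.1) = 2.936×10^-6 K/W
  R_polyurethane foam = L/(kA) = 0.118/(0.0266·50.1) = 0.08854 K/W
  R_phenolic foam = L/(kA) = 0.0978/(0.0215·50.1) = 0.09080 K/W
  R_concrete = L/(kA) = 0.0816/(1.61·50.1) = 0.001012 K/W
  R_conv,out = 1/(hA) = 1/(21.6·50.1) = 9.241×10^-4 K/W
ΣR = 2.936×10^-6 + 0.08854 + 0.09080 + 0.001012 + 9.241×10^-4 = 0.1813 K/W
Q = ΔT/ΣR = (251 K − 297.4 K)/0.1813 = -255.9 W
From the inner boundary to the polyurethane foam/phenolic foam interface, ΣR_partial = 0.08854 K/W.
T_interface = T_in − Q·ΣR_partial = 251 K − (-255.9)(0.08854) = 273.66 K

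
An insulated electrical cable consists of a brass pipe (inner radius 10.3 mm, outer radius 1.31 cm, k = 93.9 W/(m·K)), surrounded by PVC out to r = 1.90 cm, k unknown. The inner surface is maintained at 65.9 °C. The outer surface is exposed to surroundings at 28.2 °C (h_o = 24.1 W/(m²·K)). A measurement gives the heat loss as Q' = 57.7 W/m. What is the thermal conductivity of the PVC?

ΣR = ΔT/Q' = |65.9 − 28.2|/57.7 = 0.6534 m·K/W
Known resistances:
  R'_brass = ln(0.0131/0.0103)/(2πk) = 0.2405/(2π·93.9) = 4.076×10^-4 m·K/W
  R'_conv,out = 1/(2πr h) = 1/(2π·0.0190·24.1) = 0.3476 m·K/W
R_PVC = ΣR − ΣR_known = 0.6534 − 0.3480 = 0.3054 m·K/W
ln(r₂/r₁)/(2πk) = 0.3054 ⇒ k = 0.3718/(2π·0.3054) = 0.194 W/m·K

k = 0.194 W/m·K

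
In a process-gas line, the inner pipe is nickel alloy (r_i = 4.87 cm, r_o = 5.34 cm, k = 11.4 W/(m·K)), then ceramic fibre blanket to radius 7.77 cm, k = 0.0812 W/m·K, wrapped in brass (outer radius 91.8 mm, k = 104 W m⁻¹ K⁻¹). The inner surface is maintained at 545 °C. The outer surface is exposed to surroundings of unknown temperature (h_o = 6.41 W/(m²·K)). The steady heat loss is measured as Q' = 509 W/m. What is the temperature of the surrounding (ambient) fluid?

T_out = 32.4 °C

Sum the resistances:
  R'_nickel alloy = ln(0.0534/0.0487)/(2πk) = 0.09213/(2π·11.4) = 0.001286 m·K/W
  R'_ceramic fibre blanket = ln(0.0777/0.0534)/(2πk) = 0.3750/(2π·0.0812) = 0.7351 m·K/W
  R'_brass = ln(0.0918/0.0777)/(2πk) = 0.1668/(2π·104) = 2.552×10^-4 m·K/W
  R'_conv,out = 1/(2πr h) = 1/(2π·0.0918·6.41) = 0.2705 m·K/W
ΣR = 1.007 m·K/W
ΔT = Q'·ΣR = 509 × 1.007 = 512.6 K
Heat flows outward, so T_out = T_in − ΔT = 545 − 512.6 = 32.4 °C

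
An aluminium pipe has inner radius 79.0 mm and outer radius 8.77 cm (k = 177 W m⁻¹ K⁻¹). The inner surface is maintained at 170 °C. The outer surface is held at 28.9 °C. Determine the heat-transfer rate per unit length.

Q' = 1500 kW/m

Q' = 2πk·ΔT/ln(r₂/r₁) = 2π × 177 × 141.1 / ln(0.0877/0.0790) = 1.50×10^6 W/m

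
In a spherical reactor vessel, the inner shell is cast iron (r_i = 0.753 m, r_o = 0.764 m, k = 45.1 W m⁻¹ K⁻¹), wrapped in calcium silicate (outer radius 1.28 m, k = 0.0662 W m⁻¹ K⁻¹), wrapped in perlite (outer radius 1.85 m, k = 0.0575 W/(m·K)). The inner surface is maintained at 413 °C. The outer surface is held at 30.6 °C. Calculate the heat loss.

Treat each layer as a resistance in series:
  R_cast iron = (1/0.753 − 1/0.764)/(4πk) = 0.01912/(4π·45.1) = 3.374×10^-5 K/W
  R_calcium silicate = (1/0.764 − 1/1.28)/(4πk) = 0.5277/(4π·0.0662) = 0.6343 K/W
  R_perlite = (1/1.28 − 1/1.85)/(4πk) = 0.2407/(4π·0.0575) = 0.3331 K/W
ΣR = 3.374×10^-5 + 0.6343 + 0.3331 = 0.9674 K/W
Q = ΔT/ΣR = (413 °C − 30.6 °C)/0.9674 = 395 W

Q = 395 W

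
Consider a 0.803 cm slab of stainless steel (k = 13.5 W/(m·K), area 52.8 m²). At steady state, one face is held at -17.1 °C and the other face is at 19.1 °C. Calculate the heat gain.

Q = 3.21×10^6 W

Q = kA·ΔT/L = 13.5 × 52.8 × |-17.1 °C − 19.1 °C| / 0.00803 = 3.21×10^6 W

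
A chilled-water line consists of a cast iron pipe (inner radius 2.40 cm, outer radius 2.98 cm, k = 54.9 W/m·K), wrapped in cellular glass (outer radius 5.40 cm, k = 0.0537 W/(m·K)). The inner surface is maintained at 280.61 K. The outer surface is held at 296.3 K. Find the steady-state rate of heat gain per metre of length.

Q' = 8.90 W/m

Treat each layer as a resistance in series:
  R'_cast iron = ln(0.0298/0.0240)/(2πk) = 0.2165/(2π·54.9) = 6.275×10^-4 m·K/W
  R'_cellular glass = ln(0.0540/0.0298)/(2πk) = 0.5945/(2π·0.0537) = 1.762 m·K/W
ΣR = 6.275×10^-4 + 1.762 = 1.763 m·K/W
Q' = ΔT/ΣR = (280.61 K − 296.3 K)/1.763 = -8.90 W/m
(Negative Q' ⇒ heat flows inward; heat gain = 8.90 W/m.)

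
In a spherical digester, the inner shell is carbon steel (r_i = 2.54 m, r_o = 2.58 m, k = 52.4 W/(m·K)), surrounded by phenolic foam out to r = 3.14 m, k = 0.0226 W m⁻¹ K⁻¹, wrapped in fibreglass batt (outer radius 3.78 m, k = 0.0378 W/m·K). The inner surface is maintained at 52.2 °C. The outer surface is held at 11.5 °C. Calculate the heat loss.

Q = 114 W

Series thermal resistances, inner to outer:
  R_carbon steel = (1/2.54 − 1/2.58)/(4πk) = 0.006104/(4π·52.4) = 9.270×10^-6 K/W
  R_phenolic foam = (1/2.58 − 1/3.14)/(4πk) = 0.06913/(4π·0.0226) = 0.2434 K/W
  R_fibreglass batt = (1/3.14 − 1/3.78)/(4πk) = 0.05392/(4π·0.0378) = 0.1135 K/W
ΣR = 9.270×10^-6 + 0.2434 + 0.1135 = 0.3569 K/W
Q = ΔT/ΣR = (52.2 °C − 11.5 °C)/0.3569 = 114 W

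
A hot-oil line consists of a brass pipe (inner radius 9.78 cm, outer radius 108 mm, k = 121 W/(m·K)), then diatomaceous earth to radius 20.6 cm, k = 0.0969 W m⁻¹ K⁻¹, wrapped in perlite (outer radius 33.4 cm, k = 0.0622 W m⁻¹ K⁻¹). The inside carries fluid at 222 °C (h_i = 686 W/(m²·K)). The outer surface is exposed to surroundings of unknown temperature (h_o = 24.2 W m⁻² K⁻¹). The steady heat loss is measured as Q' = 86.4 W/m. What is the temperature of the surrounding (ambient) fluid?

T_out = 21.6 °C

Sum the resistances:
  R'_conv,in = 1/(2πr h) = 1/(2π·0.0978·686) = 0.002372 m·K/W
  R'_brass = ln(0.108/0.0978)/(2πk) = 0.09921/(2π·121) = 1.305×10^-4 m·K/W
  R'_diatomaceous earth = ln(0.206/0.108)/(2πk) = 0.6457/(2π·0.0969) = 1.061 m·K/W
  R'_perlite = ln(0.334/0.206)/(2πk) = 0.4833/(2π·0.0622) = 1.237 m·K/W
  R'_conv,out = 1/(2πr h) = 1/(2π·0.334·24.2) = 0.01969 m·K/W
ΣR = 2.319 m·K/W
ΔT = Q'·ΣR = 86.4 × 2.319 = 200.4 K
Heat flows outward, so T_out = T_in − ΔT = 222 − 200.4 = 21.6 °C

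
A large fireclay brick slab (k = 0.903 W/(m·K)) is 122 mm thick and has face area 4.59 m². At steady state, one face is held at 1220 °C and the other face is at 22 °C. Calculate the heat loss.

Q = kA·ΔT/L = 0.903 × 4.59 × |1220 °C − 22 °C| / 0.122 = 40700 W

Q = 40700 W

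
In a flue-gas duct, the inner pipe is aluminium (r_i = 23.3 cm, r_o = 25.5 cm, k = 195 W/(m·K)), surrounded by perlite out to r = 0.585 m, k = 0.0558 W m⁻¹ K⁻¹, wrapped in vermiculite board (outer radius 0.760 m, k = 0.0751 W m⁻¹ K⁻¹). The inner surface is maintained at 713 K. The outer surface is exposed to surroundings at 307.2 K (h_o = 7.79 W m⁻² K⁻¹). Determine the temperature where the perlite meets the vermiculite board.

T = 387 K

Series thermal resistances, inner to outer:
  R'_aluminium = ln(0.255/0.233)/(2πk) = 0.09023/(2π·195) = 7.364×10^-5 m·K/W
  R'_perlite = ln(0.585/0.255)/(2πk) = 0.8303/(2π·0.0558) = 2.368 m·K/W
  R'_vermiculite board = ln(0.760/0.585)/(2πk) = 0.2617/(2π·0.0751) = 0.5546 m·K/W
  R'_conv,out = 1/(2πr h) = 1/(2π·0.760·7.79) = 0.02688 m·K/W
ΣR = 7.364×10^-5 + 2.368 + 0.5546 + 0.02688 = 2.950 m·K/W
Q' = ΔT/ΣR = (713 K − 307.2 K)/2.950 = 137.6 W/m
From the inner boundary to the perlite/vermiculite board interface, ΣR_partial = 2.368 m·K/W.
T_interface = T_in − Q'·ΣR_partial = 713 K − (137.6)(2.368) = 387 K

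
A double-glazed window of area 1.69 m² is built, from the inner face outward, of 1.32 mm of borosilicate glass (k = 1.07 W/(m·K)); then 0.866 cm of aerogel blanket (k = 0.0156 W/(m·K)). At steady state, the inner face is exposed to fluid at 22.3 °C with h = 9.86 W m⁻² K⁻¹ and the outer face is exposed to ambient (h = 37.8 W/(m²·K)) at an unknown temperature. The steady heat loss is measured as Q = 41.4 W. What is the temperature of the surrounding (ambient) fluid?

T_out = 5.54 °C

Sum the resistances:
  R_conv,in = 1/(hA) = 1/(9.86·1.69) = 0.06001 K/W
  R_borosilicate glass = L/(kA) = 0.00132/(1.07·1.69) = 7.300×10^-4 K/W
  R_aerogel blanket = L/(kA) = 0.00866/(0.0156·1.69) = 0.3285 K/W
  R_conv,out = 1/(hA) = 1/(37.8·1.69) = 0.01565 K/W
ΣR = 0.4049 K/W
ΔT = Q·ΣR = 41.4 × 0.4049 = 16.76 K
Heat flows outward, so T_out = T_in − ΔT = 22.3 − 16.76 = 5.54 °C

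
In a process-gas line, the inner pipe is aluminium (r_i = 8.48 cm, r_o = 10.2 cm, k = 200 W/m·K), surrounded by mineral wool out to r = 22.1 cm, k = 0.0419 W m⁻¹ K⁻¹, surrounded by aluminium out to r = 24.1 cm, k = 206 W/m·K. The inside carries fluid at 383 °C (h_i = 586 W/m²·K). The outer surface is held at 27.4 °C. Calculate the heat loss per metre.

Series thermal resistances, inner to outer:
  R'_conv,in = 1/(2πr h) = 1/(2π·0.0848·586) = 0.003203 m·K/W
  R'_aluminium = ln(0.102/0.0848)/(2πk) = 0.1847/(2π·200) = 1.470×10^-4 m·K/W
  R'_mineral wool = ln(0.221/0.102)/(2πk) = 0.7732/(2π·0.0419) = 2.937 m·K/W
  R'_aluminium = ln(0.241/0.221)/(2πk) = 0.08663/(2π·206) = 6.693×10^-5 m·K/W
ΣR = 0.003203 + 1.470×10^-4 + 2.937 + 6.693×10^-5 = 2.940 m·K/W
Q' = ΔT/ΣR = (383 °C − 27.4 °C)/2.940 = 121 W/m

Q' = 121 W/m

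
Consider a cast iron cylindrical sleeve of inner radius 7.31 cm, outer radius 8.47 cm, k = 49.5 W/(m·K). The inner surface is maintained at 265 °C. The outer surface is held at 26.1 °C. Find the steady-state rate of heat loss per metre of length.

Q' = 2πk·ΔT/ln(r₂/r₁) = 2π × 49.5 × 238.9 / ln(0.0847/0.0731) = 5.04×10^5 W/m

Q' = 504 kW/m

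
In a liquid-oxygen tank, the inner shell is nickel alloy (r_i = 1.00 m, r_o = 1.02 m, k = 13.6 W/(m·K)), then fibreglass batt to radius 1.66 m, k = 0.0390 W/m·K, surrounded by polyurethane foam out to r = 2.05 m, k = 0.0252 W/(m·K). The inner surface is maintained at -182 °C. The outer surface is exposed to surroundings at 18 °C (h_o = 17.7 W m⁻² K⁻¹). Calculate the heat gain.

Treat each layer as a resistance in series:
  R_nickel alloy = (1/1.00 − 1/1.02)/(4πk) = 0.01961/(4π·13.6) = 1.147×10^-4 K/W
  R_fibreglass batt = (1/1.02 − 1/1.66)/(4πk) = 0.3780/(4π·0.0390) = 0.7713 K/W
  R_polyurethane foam = (1/1.66 − 1/2.05)/(4πk) = 0.1146/(4π·0.0252) = 0.3619 K/W
  R_conv,out = 1/(4πr²h) = 1/(4π·2.05²·17.7) = 0.001070 K/W
ΣR = 1.147×10^-4 + 0.7713 + 0.3619 + 0.001070 = 1.134 K/W
Q = ΔT/ΣR = (-182 °C − 18 °C)/1.134 = -176 W
(Negative Q ⇒ heat flows inward; heat gain = 176 W.)

Q = 176 W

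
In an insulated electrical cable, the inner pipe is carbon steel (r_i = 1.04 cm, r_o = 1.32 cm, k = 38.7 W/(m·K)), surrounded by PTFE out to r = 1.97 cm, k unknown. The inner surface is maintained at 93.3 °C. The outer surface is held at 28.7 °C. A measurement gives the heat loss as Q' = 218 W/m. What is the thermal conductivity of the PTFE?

ΣR = ΔT/Q' = |93.3 − 28.7|/218 = 0.2963 m·K/W
Known resistances:
  R'_carbon steel = ln(0.0132/0.0104)/(2πk) = 0.2384/(2π·38.7) = 9.805×10^-4 m·K/W
R_PTFE = ΣR − ΣR_known = 0.2963 − 9.805×10^-4 = 0.2953 m·K/W
ln(r₂/r₁)/(2πk) = 0.2953 ⇒ k = 0.4004/(2π·0.2953) = 0.216 W/m·K

k = 0.216 W/m·K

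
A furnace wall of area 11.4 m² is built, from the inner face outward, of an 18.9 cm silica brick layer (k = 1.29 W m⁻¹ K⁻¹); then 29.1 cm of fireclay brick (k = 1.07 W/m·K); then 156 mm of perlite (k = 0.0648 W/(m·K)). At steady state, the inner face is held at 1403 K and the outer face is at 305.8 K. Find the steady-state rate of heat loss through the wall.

Resistance network (inner→outer):
  R_silica brick = L/(kA) = 0.189/(1.29·11.4) = 0.01285 K/W
  R_fireclay brick = L/(kA) = 0.291/(1.07·11.4) = 0.02386 K/W
  R_perlite = L/(kA) = 0.156/(0.0648·11.4) = 0.2112 K/W
ΣR = 0.01285 + 0.02386 + 0.2112 = 0.2479 K/W
Q = ΔT/ΣR = (1403 K − 305.8 K)/0.2479 = 4430 W

Q = 4.43 kW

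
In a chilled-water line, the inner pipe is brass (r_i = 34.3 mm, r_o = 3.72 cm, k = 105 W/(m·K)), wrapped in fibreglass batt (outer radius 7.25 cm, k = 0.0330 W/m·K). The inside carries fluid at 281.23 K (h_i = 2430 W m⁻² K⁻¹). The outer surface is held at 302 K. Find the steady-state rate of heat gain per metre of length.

Series thermal resistances, inner to outer:
  R'_conv,in = 1/(2πr h) = 1/(2π·0.0343·2430) = 0.001910 m·K/W
  R'_brass = ln(0.0372/0.0343)/(2πk) = 0.08116/(2π·105) = 1.230×10^-4 m·K/W
  R'_fibreglass batt = ln(0.0725/0.0372)/(2πk) = 0.6673/(2π·0.0330) = 3.218 m·K/W
ΣR = 0.001910 + 1.230×10^-4 + 3.218 = 3.220 m·K/W
Q' = ΔT/ΣR = (281.23 K − 302 K)/3.220 = -6.45 W/m
(Negative Q' ⇒ heat flows inward; heat gain = 6.45 W/m.)

Q' = 6.45 W/m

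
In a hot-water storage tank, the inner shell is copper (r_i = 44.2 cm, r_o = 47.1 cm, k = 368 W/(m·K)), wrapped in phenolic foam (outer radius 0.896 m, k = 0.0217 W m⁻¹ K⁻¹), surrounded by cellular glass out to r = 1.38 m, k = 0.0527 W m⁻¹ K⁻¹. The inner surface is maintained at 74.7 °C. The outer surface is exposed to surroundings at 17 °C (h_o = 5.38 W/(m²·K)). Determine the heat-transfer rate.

Q = 13.4 W

Treat each layer as a resistance in series:
  R_copper = (1/0.442 − 1/0.471)/(4πk) = 0.1393/(4π·368) = 3.012×10^-5 K/W
  R_phenolic foam = (1/0.471 − 1/0.896)/(4πk) = 1.007/(4π·0.0217) = 3.693 K/W
  R_cellular glass = (1/0.896 − 1/1.38)/(4πk) = 0.3914/(4π·0.0527) = 0.5911 K/W
  R_conv,out = 1/(4πr²h) = 1/(4π·1.38²·5.38) = 0.007767 K/W
ΣR = 3.012×10^-5 + 3.693 + 0.5911 + 0.007767 = 4.292 K/W
Q = ΔT/ΣR = (74.7 °C − 17 °C)/4.292 = 13.4 W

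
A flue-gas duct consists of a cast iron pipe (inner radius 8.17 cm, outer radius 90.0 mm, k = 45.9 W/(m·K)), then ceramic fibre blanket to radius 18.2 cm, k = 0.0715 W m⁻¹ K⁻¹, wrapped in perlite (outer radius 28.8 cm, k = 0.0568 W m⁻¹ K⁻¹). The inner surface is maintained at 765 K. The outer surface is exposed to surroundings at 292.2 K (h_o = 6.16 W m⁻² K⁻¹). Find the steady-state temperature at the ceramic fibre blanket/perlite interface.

T = 513 K

Resistance network (inner→outer):
  R'_cast iron = ln(0.0900/0.0817)/(2πk) = 0.09676/(2π·45.9) = 3.355×10^-4 m·K/W
  R'_ceramic fibre blanket = ln(0.182/0.0900)/(2πk) = 0.7042/(2π·0.0715) = 1.568 m·K/W
  R'_perlite = ln(0.288/0.182)/(2πk) = 0.4590/(2π·0.0568) = 1.286 m·K/W
  R'_conv,out = 1/(2πr h) = 1/(2π·0.288·6.16) = 0.08971 m·K/W
ΣR = 3.355×10^-4 + 1.568 + 1.286 + 0.08971 = 2.944 m·K/W
Q' = ΔT/ΣR = (765 K − 292.2 K)/2.944 = 160.6 W/m
From the inner boundary to the ceramic fibre blanket/perlite interface, ΣR_partial = 1.568 m·K/W.
T_interface = T_in − Q'·ΣR_partial = 765 K − (160.6)(1.568) = 513 K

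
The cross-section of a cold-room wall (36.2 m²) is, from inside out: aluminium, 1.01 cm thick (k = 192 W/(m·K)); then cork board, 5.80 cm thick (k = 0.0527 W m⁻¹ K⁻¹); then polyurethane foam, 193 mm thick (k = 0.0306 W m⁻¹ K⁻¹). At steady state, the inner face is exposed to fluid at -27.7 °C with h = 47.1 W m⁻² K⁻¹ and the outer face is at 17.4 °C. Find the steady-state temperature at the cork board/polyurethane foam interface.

Resistance network (inner→outer):
  R_conv,in = 1/(hA) = 1/(47.1·36.2) = 5.865×10^-4 K/W
  R_aluminium = L/(kA) = 0.0101/(192·36.2) = 1.453×10^-6 K/W
  R_cork board = L/(kA) = 0.0580/(0.0527·36.2) = 0.03040 K/W
  R_polyurethane foam = L/(kA) = 0.193/(0.0306·36.2) = 0.1742 K/W
ΣR = 5.865×10^-4 + 1.453×10^-6 + 0.03040 + 0.1742 = 0.2052 K/W
Q = ΔT/ΣR = (-27.7 °C − 17.4 °C)/0.2052 = -219.8 W
From the inner boundary to the cork board/polyurethane foam interface, ΣR_partial = 0.03099 K/W.
T_interface = T_in − Q·ΣR_partial = -27.7 °C − (-219.8)(0.03099) = -20.9 °C

T = -20.9 °C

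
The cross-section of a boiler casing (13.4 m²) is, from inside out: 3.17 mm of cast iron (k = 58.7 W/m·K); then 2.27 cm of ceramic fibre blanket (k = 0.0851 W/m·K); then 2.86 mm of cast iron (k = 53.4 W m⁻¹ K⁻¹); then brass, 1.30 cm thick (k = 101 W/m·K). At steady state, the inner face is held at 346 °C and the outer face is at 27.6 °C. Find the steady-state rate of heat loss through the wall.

Series thermal resistances, inner to outer:
  R_cast iron = L/(kA) = 0.00317/(58.7·13.4) = 4.030×10^-6 K/W
  R_ceramic fibre blanket = L/(kA) = 0.0227/(0.0851·13.4) = 0.01991 K/W
  R_cast iron = L/(kA) = 0.00286/(53.4·13.4) = 3.997×10^-6 K/W
  R_brass = L/(kA) = 0.0130/(101·13.4) = 9.605×10^-6 K/W
ΣR = 4.030×10^-6 + 0.01991 + 3.997×10^-6 + 9.605×10^-6 = 0.01993 K/W
Q = ΔT/ΣR = (346 °C − 27.6 °C)/0.01993 = 16000 W

Q = 16000 W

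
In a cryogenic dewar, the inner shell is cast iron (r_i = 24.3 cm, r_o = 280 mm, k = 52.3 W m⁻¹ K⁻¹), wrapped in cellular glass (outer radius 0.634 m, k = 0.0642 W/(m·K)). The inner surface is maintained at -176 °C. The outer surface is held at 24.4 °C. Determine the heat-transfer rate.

Resistance network (inner→outer):
  R_cast iron = (1/0.243 − 1/0.280)/(4πk) = 0.5438/(4π·52.3) = 8.274×10^-4 K/W
  R_cellular glass = (1/0.280 − 1/0.634)/(4πk) = 1.994/(4π·0.0642) = 2.472 K/W
ΣR = 8.274×10^-4 + 2.472 = 2.473 K/W
Q = ΔT/ΣR = (-176 °C − 24.4 °C)/2.473 = -81.0 W
(Negative Q ⇒ heat flows inward; heat gain = 81.0 W.)

Q = 81.0 W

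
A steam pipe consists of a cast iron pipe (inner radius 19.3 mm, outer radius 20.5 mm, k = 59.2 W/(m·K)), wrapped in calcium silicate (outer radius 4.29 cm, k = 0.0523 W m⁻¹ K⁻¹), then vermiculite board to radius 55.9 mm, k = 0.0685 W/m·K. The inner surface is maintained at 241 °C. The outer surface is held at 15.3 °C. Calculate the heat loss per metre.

Q' = 78.9 W/m

Resistance network (inner→outer):
  R'_cast iron = ln(0.0205/0.0193)/(2πk) = 0.06032/(2π·59.2) = 1.622×10^-4 m·K/W
  R'_calcium silicate = ln(0.0429/0.0205)/(2πk) = 0.7384/(2π·0.0523) = 2.247 m·K/W
  R'_vermiculite board = ln(0.0559/0.0429)/(2πk) = 0.2647/(2π·0.0685) = 0.6150 m·K/W
ΣR = 1.622×10^-4 + 2.247 + 0.6150 = 2.862 m·K/W
Q' = ΔT/ΣR = (241 °C − 15.3 °C)/2.862 = 78.9 W/m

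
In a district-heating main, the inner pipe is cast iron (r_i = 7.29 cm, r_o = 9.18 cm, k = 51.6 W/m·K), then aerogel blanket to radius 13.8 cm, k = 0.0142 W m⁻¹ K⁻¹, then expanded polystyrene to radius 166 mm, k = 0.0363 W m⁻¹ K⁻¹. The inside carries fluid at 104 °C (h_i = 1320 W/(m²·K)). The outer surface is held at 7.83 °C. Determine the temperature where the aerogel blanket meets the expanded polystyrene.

Resistance network (inner→outer):
  R'_conv,in = 1/(2πr h) = 1/(2π·0.0729·1320) = 0.001654 m·K/W
  R'_cast iron = ln(0.0918/0.0729)/(2πk) = 0.2305/(2π·51.6) = 7.110×10^-4 m·K/W
  R'_aerogel blanket = ln(0.138/0.0918)/(2πk) = 0.4076/(2π·0.0142) = 4.569 m·K/W
  R'_expanded polystyrene = ln(0.166/0.138)/(2πk) = 0.1847/(2π·0.0363) = 0.8100 m·K/W
ΣR = 0.001654 + 7.110×10^-4 + 4.569 + 0.8100 = 5.381 m·K/W
Q' = ΔT/ΣR = (104 °C − 7.83 °C)/5.381 = 17.87 W/m
From the inner boundary to the aerogel blanket/expanded polystyrene interface, ΣR_partial = 4.571 m·K/W.
T_interface = T_in − Q'·ΣR_partial = 104 °C − (17.87)(4.571) = 22.3 °C

T = 22.3 °C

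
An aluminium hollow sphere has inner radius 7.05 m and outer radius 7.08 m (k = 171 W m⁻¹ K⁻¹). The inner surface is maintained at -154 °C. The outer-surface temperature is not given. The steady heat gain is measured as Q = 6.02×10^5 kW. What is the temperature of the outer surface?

Sum the resistances:
  R_aluminium = (1/7.05 − 1/7.08)/(4πk) = 6.010×10^-4/(4π·171) = 2.797×10^-7 K/W
ΣR = 2.797×10^-7 K/W
ΔT = Q·ΣR = 6.02×10^8 × 2.797×10^-7 = 168.4 K
Heat flows inward, so T_out = T_in + ΔT = -154 + 168.4 = 14.4 °C

T_out = 14.4 °C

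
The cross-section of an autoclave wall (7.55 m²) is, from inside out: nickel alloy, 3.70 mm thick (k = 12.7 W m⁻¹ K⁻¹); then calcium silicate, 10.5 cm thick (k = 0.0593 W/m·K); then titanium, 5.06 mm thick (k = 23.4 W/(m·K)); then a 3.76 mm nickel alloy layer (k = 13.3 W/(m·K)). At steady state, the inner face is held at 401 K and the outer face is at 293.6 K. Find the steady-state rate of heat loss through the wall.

Q = 458 W

Series thermal resistances, inner to outer:
  R_nickel alloy = L/(kA) = 0.00370/(12.7·7.55) = 3.859×10^-5 K/W
  R_calcium silicate = L/(kA) = 0.105/(0.0593·7.55) = 0.2345 K/W
  R_titanium = L/(kA) = 0.00506/(23.4·7.55) = 2.864×10^-5 K/W
  R_nickel alloy = L/(kA) = 0.00376/(13.3·7.55) = 3.744×10^-5 K/W
ΣR = 3.859×10^-5 + 0.2345 + 2.864×10^-5 + 3.744×10^-5 = 0.2346 K/W
Q = ΔT/ΣR = (401 K − 293.6 K)/0.2346 = 458 W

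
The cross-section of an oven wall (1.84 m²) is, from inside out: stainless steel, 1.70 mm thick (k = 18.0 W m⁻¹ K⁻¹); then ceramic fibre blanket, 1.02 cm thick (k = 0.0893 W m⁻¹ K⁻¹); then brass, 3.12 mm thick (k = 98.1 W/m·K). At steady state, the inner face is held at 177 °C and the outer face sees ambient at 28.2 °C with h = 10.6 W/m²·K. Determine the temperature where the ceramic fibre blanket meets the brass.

T = 95.5 °C

Resistance network (inner→outer):
  R_stainless steel = L/(kA) = 0.00170/(18.0·1.84) = 5.133×10^-5 K/W
  R_ceramic fibre blanket = L/(kA) = 0.0102/(0.0893·1.84) = 0.06208 K/W
  R_brass = L/(kA) = 0.00312/(98.1·1.84) = 1.728×10^-5 K/W
  R_conv,out = 1/(hA) = 1/(10.6·1.84) = 0.05127 K/W
ΣR = 5.133×10^-5 + 0.06208 + 1.728×10^-5 + 0.05127 = 0.1134 K/W
Q = ΔT/ΣR = (177 °C − 28.2 °C)/0.1134 = 1312 W
From the inner boundary to the ceramic fibre blanket/brass interface, ΣR_partial = 0.06213 K/W.
T_interface = T_in − Q·ΣR_partial = 177 °C − (1312)(0.06213) = 95.5 °C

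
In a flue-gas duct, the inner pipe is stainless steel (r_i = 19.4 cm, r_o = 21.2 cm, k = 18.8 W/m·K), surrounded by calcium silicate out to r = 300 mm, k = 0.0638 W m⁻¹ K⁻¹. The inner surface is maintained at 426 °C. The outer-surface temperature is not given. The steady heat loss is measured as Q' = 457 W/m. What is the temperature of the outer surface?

T_out = 29.8 °C

Series resistances:
  R'_stainless steel = ln(0.212/0.194)/(2πk) = 0.08873/(2π·18.8) = 7.511×10^-4 m·K/W
  R'_calcium silicate = ln(0.300/0.212)/(2πk) = 0.3472/(2π·0.0638) = 0.8661 m·K/W
ΣR = 0.8669 m·K/W
ΔT = Q'·ΣR = 457 × 0.8669 = 396.2 K
Heat flows outward, so T_out = T_in − ΔT = 426 − 396.2 = 29.8 °C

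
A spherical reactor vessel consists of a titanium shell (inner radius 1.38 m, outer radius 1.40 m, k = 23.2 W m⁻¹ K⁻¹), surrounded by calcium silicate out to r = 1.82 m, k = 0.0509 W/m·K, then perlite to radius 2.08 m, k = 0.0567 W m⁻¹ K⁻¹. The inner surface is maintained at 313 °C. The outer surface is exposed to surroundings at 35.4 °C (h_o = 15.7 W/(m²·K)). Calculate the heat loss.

Series thermal resistances, inner to outer:
  R_titanium = (1/1.38 − 1/1.40)/(4πk) = 0.01035/(4π·23.2) = 3.551×10^-5 K/W
  R_calcium silicate = (1/1.40 − 1/1.82)/(4πk) = 0.1648/(4π·0.0509) = 0.2577 K/W
  R_perlite = (1/1.82 − 1/2.08)/(4πk) = 0.06868/(4π·0.0567) = 0.09639 K/W
  R_conv,out = 1/(4πr²h) = 1/(4π·2.08²·15.7) = 0.001172 K/W
ΣR = 3.551×10^-5 + 0.2577 + 0.09639 + 0.001172 = 0.3553 K/W
Q = ΔT/ΣR = (313 °C − 35.4 °C)/0.3553 = 781 W

Q = 781 W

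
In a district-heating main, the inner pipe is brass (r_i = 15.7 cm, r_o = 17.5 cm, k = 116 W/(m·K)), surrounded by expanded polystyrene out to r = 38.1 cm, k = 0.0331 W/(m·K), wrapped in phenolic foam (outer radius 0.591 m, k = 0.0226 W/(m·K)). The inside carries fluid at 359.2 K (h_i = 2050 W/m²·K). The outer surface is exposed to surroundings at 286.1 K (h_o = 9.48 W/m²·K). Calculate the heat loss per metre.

Resistance network (inner→outer):
  R'_conv,in = 1/(2πr h) = 1/(2π·0.157·2050) = 4.945×10^-4 m·K/W
  R'_brass = ln(0.175/0.157)/(2πk) = 0.1085/(2π·116) = 1.489×10^-4 m·K/W
  R'_expanded polystyrene = ln(0.381/0.175)/(2πk) = 0.7780/(2π·0.0331) = 3.741 m·K/W
  R'_phenolic foam = ln(0.591/0.381)/(2πk) = 0.4390/(2π·0.0226) = 3.092 m·K/W
  R'_conv,out = 1/(2πr h) = 1/(2π·0.591·9.48) = 0.02841 m·K/W
ΣR = 4.945×10^-4 + 1.489×10^-4 + 3.741 + 3.092 + 0.02841 = 6.862 m·K/W
Q' = ΔT/ΣR = (359.2 K − 286.1 K)/6.862 = 10.7 W/m

Q' = 10.7 W/m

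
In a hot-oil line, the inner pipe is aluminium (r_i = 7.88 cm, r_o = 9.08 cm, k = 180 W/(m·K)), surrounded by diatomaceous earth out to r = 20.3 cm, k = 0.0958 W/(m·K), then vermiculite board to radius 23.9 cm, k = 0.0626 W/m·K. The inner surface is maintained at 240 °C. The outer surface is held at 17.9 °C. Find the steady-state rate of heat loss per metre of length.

Q' = 127 W/m

Resistance network (inner→outer):
  R'_aluminium = ln(0.0908/0.0788)/(2πk) = 0.1417/(2π·180) = 1.253×10^-4 m·K/W
  R'_diatomaceous earth = ln(0.203/0.0908)/(2πk) = 0.8045/(2π·0.0958) = 1.337 m·K/W
  R'_vermiculite board = ln(0.239/0.203)/(2πk) = 0.1633/(2π·0.0626) = 0.4151 m·K/W
ΣR = 1.253×10^-4 + 1.337 + 0.4151 = 1.752 m·K/W
Q' = ΔT/ΣR = (240 °C − 17.9 °C)/1.752 = 127 W/m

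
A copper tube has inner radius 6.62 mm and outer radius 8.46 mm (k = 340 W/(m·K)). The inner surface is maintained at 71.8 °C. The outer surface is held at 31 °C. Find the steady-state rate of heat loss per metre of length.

Q' = 2πk·ΔT/ln(r₂/r₁) = 2π × 340 × 40.8 / ln(0.00846/0.00662) = 3.55×10^5 W/m

Q' = 3.55×10^5 W/m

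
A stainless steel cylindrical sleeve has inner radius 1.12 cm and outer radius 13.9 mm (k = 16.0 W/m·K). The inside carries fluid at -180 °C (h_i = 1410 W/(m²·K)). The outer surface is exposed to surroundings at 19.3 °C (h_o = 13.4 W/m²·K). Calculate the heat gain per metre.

Q' = 230 W/m

Resistance network (inner→outer):
  R'_conv,in = 1/(2πr h) = 1/(2π·0.0112·1410) = 0.01008 m·K/W
  R'_stainless steel = ln(0.0139/0.0112)/(2πk) = 0.2160/(2π·16.0) = 0.002148 m·K/W
  R'_conv,out = 1/(2πr h) = 1/(2π·0.0139·13.4) = 0.8545 m·K/W
ΣR = 0.01008 + 0.002148 + 0.8545 = 0.8667 m·K/W
Q' = ΔT/ΣR = (-180 °C − 19.3 °C)/0.8667 = -230 W/m
(Negative Q' ⇒ heat flows inward; heat gain = 230 W/m.)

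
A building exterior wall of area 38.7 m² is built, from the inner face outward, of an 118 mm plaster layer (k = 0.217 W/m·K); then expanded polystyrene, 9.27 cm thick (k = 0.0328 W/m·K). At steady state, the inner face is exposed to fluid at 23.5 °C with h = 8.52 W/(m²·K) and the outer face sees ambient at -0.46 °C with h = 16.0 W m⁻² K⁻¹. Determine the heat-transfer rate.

Series thermal resistances, inner to outer:
  R_conv,in = 1/(hA) = 1/(8.52·38.7) = 0.003033 K/W
  R_plaster = L/(kA) = 0.118/(0.217·38.7) = 0.01405 K/W
  R_expanded polystyrene = L/(kA) = 0.0927/(0.0328·38.7) = 0.07303 K/W
  R_conv,out = 1/(hA) = 1/(16.0·38.7) = 0.001615 K/W
ΣR = 0.003033 + 0.01405 + 0.07303 + 0.001615 = 0.09173 K/W
Q = ΔT/ΣR = (23.5 °C − -0.46 °C)/0.09173 = 261 W

Q = 261 W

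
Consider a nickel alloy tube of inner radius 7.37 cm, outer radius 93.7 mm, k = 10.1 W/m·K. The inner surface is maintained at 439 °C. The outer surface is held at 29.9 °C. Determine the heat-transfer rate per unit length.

Q' = 2πk·ΔT/ln(r₂/r₁) = 2π × 10.1 × 409.1 / ln(0.0937/0.0737) = 1.08×10^5 W/m

Q' = 1.08×10^5 W/m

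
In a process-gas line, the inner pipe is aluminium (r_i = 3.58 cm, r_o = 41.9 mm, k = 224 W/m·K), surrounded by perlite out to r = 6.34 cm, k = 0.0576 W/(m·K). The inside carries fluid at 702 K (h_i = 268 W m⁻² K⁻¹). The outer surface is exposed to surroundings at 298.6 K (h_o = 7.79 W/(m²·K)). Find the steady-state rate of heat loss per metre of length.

Q' = 272 W/m

Treat each layer as a resistance in series:
  R'_conv,in = 1/(2πr h) = 1/(2π·0.0358·268) = 0.01659 m·K/W
  R'_aluminium = ln(0.0419/0.0358)/(2πk) = 0.1573/(2π·224) = 1.118×10^-4 m·K/W
  R'_perlite = ln(0.0634/0.0419)/(2πk) = 0.4142/(2π·0.0576) = 1.144 m·K/W
  R'_conv,out = 1/(2πr h) = 1/(2π·0.0634·7.79) = 0.3223 m·K/W
ΣR = 0.01659 + 1.118×10^-4 + 1.144 + 0.3223 = 1.483 m·K/W
Q' = ΔT/ΣR = (702 K − 298.6 K)/1.483 = 272 W/m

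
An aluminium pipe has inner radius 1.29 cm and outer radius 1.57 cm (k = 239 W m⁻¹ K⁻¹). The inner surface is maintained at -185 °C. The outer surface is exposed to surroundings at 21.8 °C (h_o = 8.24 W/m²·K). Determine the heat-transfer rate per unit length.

Series thermal resistances, inner to outer:
  R'_aluminium = ln(0.0157/0.0129)/(2πk) = 0.1964/(2π·239) = 1.308×10^-4 m·K/W
  R'_conv,out = 1/(2πr h) = 1/(2π·0.0157·8.24) = 1.230 m·K/W
ΣR = 1.308×10^-4 + 1.230 = 1.230 m·K/W
Q' = ΔT/ΣR = (-185 °C − 21.8 °C)/1.230 = -168 W/m
(Negative Q' ⇒ heat flows inward; heat gain = 168 W/m.)

Q' = 168 W/m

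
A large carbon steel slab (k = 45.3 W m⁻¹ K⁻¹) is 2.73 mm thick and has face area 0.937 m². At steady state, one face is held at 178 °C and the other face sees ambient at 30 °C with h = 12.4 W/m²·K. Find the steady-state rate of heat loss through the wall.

Series thermal resistances, inner to outer:
  R_carbon steel = L/(kA) = 0.00273/(45.3·0.937) = 6.432×10^-5 K/W
  R_conv,out = 1/(hA) = 1/(12.4·0.937) = 0.08607 K/W
ΣR = 6.432×10^-5 + 0.08607 = 0.08613 K/W
Q = ΔT/ΣR = (178 °C − 30 °C)/0.08613 = 1720 W

Q = 1720 W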